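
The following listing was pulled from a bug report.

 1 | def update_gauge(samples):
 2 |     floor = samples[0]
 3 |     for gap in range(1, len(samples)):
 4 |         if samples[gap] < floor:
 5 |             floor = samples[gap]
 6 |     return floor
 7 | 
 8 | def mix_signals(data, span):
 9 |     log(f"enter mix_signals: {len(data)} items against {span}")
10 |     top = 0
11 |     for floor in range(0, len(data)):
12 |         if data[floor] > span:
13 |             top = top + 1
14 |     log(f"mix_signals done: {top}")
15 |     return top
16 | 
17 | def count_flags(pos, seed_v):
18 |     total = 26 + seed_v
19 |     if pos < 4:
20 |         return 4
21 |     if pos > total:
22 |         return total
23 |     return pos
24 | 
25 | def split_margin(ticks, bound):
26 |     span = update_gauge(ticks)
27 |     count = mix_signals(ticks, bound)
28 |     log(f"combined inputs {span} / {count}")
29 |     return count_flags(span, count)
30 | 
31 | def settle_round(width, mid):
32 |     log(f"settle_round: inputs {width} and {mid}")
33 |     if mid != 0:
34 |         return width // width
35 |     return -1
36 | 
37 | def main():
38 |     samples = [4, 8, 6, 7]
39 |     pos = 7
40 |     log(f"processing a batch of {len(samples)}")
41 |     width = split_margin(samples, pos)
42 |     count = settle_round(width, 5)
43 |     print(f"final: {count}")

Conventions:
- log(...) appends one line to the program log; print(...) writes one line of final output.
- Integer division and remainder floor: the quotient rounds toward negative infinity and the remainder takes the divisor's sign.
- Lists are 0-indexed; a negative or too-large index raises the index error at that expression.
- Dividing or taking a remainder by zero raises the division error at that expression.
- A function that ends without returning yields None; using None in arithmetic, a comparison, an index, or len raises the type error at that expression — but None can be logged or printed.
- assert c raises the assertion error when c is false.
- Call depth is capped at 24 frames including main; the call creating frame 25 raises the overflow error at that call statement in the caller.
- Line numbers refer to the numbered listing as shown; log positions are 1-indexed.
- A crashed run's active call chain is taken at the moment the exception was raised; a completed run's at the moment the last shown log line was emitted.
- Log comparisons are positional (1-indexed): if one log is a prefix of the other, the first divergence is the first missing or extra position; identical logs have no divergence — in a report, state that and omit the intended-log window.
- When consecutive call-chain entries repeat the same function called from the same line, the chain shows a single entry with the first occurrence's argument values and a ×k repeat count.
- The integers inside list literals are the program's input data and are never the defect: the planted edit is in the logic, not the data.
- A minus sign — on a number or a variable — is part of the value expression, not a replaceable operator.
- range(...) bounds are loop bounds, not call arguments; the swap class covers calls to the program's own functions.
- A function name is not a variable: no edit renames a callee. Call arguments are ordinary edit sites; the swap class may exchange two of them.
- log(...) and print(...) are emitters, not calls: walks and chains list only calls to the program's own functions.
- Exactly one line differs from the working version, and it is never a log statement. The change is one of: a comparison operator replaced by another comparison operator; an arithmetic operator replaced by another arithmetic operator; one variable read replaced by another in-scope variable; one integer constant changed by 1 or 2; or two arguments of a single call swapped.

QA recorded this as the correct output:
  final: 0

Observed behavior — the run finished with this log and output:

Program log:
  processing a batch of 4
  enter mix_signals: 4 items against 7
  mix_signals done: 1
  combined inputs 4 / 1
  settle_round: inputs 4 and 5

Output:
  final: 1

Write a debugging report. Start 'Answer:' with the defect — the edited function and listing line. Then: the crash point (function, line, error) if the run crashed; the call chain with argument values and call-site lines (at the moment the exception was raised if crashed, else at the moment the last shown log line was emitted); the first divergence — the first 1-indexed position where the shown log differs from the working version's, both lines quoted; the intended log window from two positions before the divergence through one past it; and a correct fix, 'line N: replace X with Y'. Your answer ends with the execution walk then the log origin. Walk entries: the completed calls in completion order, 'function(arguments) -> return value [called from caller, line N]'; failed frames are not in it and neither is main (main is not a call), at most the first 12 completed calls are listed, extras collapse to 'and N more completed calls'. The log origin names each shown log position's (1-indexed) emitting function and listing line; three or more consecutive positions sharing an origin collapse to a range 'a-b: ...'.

Answer: the defect is in settle_round at line 34.
The tell: The logs agree in full; only the final output differs.
Call chain: main -> settle_round(4, 5) (called at line 42).
First divergence: none — the logs agree in full.
Execution walk:
  update_gauge([4, 8, 6, 7]) -> 4  [called from split_margin, line 26]
  mix_signals([4, 8, 6, 7], 7) -> 1  [called from split_margin, line 27]
  count_flags(4, 1) -> 4  [called from split_margin, line 29]
  split_margin([4, 8, 6, 7], 7) -> 4  [called from main, line 41]
  settle_round(4, 5) -> 1  [called from main, line 42]
Origin of each log line:
  1: emitted by main (line 40)
  2: emitted by mix_signals (line 9)
  3: emitted by mix_signals (line 14)
  4: emitted by split_margin (line 28)
  5: emitted by settle_round (line 32)
A correct fix: line 34: replace `width // width` with `width // mid`.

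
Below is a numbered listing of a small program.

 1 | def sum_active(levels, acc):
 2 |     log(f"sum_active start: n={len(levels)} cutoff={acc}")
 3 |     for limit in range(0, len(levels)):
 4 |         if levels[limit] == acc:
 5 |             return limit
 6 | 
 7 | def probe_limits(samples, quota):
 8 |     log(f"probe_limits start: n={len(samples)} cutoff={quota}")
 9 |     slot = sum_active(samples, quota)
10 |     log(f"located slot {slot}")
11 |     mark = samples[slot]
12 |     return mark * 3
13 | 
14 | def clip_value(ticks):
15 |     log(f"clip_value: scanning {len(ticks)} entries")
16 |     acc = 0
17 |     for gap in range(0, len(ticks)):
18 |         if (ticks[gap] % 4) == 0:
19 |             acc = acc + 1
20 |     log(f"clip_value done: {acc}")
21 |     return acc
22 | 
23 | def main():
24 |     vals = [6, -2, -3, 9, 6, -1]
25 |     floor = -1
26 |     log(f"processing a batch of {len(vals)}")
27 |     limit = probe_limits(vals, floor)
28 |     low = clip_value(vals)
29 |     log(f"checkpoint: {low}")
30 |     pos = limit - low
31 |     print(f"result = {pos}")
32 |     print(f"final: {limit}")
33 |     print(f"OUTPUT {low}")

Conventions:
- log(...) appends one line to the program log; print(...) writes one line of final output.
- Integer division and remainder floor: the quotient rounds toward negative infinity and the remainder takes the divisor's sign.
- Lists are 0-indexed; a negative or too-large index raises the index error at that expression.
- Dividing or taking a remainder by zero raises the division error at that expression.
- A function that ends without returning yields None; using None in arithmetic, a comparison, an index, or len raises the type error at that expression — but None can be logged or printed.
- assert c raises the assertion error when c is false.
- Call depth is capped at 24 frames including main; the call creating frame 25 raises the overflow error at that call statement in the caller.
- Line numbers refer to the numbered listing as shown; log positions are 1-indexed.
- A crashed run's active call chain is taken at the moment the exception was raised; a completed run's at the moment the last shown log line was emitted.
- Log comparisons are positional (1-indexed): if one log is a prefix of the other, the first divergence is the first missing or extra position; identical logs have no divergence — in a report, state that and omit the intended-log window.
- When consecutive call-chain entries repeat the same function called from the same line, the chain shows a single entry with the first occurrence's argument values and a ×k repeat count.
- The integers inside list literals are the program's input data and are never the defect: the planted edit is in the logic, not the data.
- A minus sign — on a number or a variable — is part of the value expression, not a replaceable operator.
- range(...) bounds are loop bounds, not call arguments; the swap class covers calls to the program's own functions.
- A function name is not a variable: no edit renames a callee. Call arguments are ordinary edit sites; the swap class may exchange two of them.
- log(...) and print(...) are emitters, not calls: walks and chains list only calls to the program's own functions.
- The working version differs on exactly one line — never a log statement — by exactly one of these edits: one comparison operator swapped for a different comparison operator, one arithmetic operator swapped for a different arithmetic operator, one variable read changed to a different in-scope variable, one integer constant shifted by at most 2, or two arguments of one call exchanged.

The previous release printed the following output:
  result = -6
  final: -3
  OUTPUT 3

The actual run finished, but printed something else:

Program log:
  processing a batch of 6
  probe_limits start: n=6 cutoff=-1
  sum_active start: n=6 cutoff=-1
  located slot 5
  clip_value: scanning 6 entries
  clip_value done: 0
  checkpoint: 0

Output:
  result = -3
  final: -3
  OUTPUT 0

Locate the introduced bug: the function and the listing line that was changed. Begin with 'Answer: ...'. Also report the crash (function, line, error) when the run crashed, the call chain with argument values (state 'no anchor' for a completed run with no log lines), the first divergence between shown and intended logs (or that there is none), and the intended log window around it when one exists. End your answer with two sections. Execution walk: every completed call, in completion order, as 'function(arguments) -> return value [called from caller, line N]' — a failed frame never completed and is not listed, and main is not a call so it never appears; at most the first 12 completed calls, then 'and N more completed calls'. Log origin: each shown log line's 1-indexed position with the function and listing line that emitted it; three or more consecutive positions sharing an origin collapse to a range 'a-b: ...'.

Answer: the defect is in clip_value at line 18.
The tell: Log line 6 is where behavior first shows: 'clip_value done: 0' appears instead of 'clip_value done: 3'.
Call chain: main.
First divergence: position 6 — shown 'clip_value done: 0', intended 'clip_value done: 3'.
Intended log window:
  4: located slot 5
  5: clip_value: scanning 6 entries
  6: clip_value done: 3
  7: checkpoint: 3
Execution walk:
  sum_active([6, -2, -3, 9, 6, -1], -1) -> 5  [called from probe_limits, line 9]
  probe_limits([6, -2, -3, 9, 6, -1], -1) -> -3  [called from main, line 27]
  clip_value([6, -2, -3, 9, 6, -1]) -> 0  [called from main, line 28]
Log line origins:
  1: logged in main at line 26
  2: logged in probe_limits at line 8
  3: logged in sum_active at line 2
  4: logged in probe_limits at line 10
  5: logged in clip_value at line 15
  6: logged in clip_value at line 20
  7: logged in main at line 29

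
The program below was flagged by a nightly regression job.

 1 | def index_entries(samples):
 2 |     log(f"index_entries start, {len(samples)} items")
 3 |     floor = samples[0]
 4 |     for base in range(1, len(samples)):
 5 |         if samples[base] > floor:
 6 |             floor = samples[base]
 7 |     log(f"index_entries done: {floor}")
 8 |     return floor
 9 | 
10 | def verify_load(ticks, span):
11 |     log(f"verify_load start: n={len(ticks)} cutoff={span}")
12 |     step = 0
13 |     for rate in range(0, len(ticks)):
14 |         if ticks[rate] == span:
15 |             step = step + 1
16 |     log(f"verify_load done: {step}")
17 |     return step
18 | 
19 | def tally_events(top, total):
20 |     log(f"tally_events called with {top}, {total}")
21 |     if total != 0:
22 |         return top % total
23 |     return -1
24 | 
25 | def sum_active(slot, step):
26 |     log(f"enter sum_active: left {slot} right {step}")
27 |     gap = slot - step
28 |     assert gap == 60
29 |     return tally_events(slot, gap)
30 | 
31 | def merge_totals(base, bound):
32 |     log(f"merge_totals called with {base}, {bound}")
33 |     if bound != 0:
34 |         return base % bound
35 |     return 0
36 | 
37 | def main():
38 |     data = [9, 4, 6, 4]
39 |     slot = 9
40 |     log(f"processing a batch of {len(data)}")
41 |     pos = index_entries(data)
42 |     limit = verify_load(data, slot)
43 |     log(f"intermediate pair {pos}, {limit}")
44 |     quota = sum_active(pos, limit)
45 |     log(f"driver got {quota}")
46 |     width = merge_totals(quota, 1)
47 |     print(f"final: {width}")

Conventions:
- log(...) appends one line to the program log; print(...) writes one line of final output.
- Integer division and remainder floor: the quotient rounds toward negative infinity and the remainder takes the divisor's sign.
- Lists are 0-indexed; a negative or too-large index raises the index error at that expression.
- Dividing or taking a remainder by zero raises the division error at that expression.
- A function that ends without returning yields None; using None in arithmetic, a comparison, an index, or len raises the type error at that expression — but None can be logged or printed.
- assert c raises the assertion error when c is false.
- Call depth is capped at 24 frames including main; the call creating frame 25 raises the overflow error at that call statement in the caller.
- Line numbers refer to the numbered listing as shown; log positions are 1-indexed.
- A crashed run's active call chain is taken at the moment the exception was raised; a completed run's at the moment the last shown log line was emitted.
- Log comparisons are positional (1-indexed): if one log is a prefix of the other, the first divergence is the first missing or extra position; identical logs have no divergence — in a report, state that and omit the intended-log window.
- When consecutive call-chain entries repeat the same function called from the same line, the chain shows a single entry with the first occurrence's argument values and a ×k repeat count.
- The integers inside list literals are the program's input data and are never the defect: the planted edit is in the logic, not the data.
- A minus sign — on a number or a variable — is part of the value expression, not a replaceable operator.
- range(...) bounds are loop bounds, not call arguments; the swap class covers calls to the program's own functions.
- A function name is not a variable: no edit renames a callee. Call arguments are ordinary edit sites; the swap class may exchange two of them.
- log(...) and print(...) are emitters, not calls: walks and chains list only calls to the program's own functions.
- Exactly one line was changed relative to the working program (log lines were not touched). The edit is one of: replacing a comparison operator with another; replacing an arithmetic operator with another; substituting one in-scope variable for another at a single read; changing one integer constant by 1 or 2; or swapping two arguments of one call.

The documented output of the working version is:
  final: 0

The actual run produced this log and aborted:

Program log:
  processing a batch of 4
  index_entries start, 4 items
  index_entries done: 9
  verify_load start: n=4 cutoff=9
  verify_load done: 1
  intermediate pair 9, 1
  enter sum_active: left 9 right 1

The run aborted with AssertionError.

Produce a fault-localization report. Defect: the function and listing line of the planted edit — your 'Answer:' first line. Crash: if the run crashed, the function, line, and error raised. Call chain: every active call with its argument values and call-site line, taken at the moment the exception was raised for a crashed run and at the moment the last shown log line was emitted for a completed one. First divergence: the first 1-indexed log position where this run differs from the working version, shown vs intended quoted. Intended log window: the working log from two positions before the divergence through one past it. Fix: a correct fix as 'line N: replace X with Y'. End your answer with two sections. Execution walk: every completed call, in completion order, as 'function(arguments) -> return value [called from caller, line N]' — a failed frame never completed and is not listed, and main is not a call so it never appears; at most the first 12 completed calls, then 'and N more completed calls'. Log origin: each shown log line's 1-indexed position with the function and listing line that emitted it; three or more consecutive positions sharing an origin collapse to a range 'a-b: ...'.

Answer: the defect is in sum_active at line 28.
Key observation: After 7 matching log lines the faulty run goes silent, while the working version continues with 'tally_events called with 9, 8'.
Crash: sum_active, line 28, AssertionError.
Call chain: main -> sum_active(9, 1) (called at line 44).
First divergence: position 8 (shown log ended at 7 lines; the working version continues: 'tally_events called with 9, 8').
Intended log window:
  6: intermediate pair 9, 1
  7: enter sum_active: left 9 right 1
  8: tally_events called with 9, 8
  9: driver got 1
Execution walk:
  index_entries([9, 4, 6, 4]) -> 9  [called from main, line 41]
  verify_load([9, 4, 6, 4], 9) -> 1  [called from main, line 42]
Log line origins:
  1 — main, line 40
  2 — index_entries, line 2
  3 — index_entries, line 7
  4 — verify_load, line 11
  5 — verify_load, line 16
  6 — main, line 43
  7 — sum_active, line 26
A correct fix: line 28: replace `==` with `<=`.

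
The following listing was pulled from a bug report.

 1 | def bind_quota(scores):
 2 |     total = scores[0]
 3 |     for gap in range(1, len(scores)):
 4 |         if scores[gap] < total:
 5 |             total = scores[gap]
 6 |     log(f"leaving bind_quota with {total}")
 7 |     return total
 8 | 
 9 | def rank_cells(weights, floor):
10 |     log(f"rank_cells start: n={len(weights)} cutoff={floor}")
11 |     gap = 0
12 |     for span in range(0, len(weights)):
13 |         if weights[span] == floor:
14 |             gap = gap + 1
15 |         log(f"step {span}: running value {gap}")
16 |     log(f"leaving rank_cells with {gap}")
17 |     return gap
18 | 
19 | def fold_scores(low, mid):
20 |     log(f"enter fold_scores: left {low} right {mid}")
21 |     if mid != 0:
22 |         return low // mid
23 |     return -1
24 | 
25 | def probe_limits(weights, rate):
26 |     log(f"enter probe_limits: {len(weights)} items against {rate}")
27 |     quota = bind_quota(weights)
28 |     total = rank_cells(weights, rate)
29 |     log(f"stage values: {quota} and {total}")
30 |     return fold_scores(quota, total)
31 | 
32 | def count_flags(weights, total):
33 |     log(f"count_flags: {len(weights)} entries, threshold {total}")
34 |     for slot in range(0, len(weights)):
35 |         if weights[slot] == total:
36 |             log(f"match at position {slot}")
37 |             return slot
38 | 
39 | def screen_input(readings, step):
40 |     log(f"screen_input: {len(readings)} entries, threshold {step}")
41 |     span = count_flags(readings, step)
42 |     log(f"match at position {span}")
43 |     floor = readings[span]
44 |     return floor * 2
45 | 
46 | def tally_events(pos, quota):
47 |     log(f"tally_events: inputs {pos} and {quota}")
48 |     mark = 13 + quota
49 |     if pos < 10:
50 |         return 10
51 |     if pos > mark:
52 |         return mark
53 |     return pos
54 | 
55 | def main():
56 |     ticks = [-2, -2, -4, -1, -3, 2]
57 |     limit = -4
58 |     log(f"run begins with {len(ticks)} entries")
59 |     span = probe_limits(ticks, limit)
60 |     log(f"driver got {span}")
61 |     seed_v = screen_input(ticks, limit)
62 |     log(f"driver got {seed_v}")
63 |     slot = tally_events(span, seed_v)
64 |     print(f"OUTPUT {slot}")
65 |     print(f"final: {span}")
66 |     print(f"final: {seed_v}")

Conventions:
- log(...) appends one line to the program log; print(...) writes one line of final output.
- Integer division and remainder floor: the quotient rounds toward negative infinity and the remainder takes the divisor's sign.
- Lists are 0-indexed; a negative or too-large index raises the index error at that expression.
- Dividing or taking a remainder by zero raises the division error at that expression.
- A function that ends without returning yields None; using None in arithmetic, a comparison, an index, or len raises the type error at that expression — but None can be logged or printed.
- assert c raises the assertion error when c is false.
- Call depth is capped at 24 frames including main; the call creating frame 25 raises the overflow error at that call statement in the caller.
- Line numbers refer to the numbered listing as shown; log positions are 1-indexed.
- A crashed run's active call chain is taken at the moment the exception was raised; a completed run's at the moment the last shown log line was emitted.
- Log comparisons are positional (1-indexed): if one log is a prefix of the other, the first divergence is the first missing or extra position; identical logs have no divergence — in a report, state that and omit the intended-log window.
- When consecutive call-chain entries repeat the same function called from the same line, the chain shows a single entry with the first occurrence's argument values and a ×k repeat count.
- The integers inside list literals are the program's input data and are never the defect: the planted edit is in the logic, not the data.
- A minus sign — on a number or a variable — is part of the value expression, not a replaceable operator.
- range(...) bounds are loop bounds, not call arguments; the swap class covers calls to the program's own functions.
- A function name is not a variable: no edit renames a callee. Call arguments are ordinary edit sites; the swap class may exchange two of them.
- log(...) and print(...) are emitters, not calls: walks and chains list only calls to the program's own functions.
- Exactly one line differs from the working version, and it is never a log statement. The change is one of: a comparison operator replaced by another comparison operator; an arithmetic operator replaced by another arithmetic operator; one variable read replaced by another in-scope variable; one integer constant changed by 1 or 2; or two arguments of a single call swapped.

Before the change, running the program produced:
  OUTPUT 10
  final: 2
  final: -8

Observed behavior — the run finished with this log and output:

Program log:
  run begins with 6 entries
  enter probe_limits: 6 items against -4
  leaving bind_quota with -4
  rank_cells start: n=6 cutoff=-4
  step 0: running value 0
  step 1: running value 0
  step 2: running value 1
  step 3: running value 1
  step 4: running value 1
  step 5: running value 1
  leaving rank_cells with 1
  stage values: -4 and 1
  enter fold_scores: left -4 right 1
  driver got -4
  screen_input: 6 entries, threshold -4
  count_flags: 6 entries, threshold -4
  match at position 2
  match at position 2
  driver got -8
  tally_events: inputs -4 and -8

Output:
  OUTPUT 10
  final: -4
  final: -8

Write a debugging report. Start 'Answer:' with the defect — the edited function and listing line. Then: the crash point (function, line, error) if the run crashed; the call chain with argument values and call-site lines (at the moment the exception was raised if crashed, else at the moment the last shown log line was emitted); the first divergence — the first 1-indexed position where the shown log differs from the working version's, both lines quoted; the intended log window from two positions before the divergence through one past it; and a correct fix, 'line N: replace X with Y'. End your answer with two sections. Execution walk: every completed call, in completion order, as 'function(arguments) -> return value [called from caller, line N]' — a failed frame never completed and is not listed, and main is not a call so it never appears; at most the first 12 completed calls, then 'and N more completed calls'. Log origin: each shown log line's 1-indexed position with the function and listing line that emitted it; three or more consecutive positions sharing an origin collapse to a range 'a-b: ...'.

Answer: the defect is in bind_quota at line 4.
The tell: Log line 3 is where behavior first shows: 'leaving bind_quota with -4' appears instead of 'leaving bind_quota with 2'.
Call chain: main -> tally_events(-4, -8) (called at line 63).
First divergence: position 3 — the shown line 'leaving bind_quota with -4' should read 'leaving bind_quota with 2'.
Intended log window:
  1: run begins with 6 entries
  2: enter probe_limits: 6 items against -4
  3: leaving bind_quota with 2
  4: rank_cells start: n=6 cutoff=-4
Execution walk:
  bind_quota([-2, -2, -4, -1, -3, 2]) -> -4  [called from probe_limits, line 27]
  rank_cells([-2, -2, -4, -1, -3, 2], -4) -> 1  [called from probe_limits, line 28]
  fold_scores(-4, 1) -> -4  [called from probe_limits, line 30]
  probe_limits([-2, -2, -4, -1, -3, 2], -4) -> -4  [called from main, line 59]
  count_flags([-2, -2, -4, -1, -3, 2], -4) -> 2  [called from screen_input, line 41]
  screen_input([-2, -2, -4, -1, -3, 2], -4) -> -8  [called from main, line 61]
  tally_events(-4, -8) -> 10  [called from main, line 63]
Log origins:
  1: from main, line 58
  2: from probe_limits, line 26
  3: from bind_quota, line 6
  4: from rank_cells, line 10
  5-10: from rank_cells, line 15
  11: from rank_cells, line 16
  12: from probe_limits, line 29
  13: from fold_scores, line 20
  14: from main, line 60
  15: from screen_input, line 40
  16: from count_flags, line 33
  17: from count_flags, line 36
  18: from screen_input, line 42
  19: from main, line 62
  20: from tally_events, line 47
A correct fix: line 4: replace `<` with `>`.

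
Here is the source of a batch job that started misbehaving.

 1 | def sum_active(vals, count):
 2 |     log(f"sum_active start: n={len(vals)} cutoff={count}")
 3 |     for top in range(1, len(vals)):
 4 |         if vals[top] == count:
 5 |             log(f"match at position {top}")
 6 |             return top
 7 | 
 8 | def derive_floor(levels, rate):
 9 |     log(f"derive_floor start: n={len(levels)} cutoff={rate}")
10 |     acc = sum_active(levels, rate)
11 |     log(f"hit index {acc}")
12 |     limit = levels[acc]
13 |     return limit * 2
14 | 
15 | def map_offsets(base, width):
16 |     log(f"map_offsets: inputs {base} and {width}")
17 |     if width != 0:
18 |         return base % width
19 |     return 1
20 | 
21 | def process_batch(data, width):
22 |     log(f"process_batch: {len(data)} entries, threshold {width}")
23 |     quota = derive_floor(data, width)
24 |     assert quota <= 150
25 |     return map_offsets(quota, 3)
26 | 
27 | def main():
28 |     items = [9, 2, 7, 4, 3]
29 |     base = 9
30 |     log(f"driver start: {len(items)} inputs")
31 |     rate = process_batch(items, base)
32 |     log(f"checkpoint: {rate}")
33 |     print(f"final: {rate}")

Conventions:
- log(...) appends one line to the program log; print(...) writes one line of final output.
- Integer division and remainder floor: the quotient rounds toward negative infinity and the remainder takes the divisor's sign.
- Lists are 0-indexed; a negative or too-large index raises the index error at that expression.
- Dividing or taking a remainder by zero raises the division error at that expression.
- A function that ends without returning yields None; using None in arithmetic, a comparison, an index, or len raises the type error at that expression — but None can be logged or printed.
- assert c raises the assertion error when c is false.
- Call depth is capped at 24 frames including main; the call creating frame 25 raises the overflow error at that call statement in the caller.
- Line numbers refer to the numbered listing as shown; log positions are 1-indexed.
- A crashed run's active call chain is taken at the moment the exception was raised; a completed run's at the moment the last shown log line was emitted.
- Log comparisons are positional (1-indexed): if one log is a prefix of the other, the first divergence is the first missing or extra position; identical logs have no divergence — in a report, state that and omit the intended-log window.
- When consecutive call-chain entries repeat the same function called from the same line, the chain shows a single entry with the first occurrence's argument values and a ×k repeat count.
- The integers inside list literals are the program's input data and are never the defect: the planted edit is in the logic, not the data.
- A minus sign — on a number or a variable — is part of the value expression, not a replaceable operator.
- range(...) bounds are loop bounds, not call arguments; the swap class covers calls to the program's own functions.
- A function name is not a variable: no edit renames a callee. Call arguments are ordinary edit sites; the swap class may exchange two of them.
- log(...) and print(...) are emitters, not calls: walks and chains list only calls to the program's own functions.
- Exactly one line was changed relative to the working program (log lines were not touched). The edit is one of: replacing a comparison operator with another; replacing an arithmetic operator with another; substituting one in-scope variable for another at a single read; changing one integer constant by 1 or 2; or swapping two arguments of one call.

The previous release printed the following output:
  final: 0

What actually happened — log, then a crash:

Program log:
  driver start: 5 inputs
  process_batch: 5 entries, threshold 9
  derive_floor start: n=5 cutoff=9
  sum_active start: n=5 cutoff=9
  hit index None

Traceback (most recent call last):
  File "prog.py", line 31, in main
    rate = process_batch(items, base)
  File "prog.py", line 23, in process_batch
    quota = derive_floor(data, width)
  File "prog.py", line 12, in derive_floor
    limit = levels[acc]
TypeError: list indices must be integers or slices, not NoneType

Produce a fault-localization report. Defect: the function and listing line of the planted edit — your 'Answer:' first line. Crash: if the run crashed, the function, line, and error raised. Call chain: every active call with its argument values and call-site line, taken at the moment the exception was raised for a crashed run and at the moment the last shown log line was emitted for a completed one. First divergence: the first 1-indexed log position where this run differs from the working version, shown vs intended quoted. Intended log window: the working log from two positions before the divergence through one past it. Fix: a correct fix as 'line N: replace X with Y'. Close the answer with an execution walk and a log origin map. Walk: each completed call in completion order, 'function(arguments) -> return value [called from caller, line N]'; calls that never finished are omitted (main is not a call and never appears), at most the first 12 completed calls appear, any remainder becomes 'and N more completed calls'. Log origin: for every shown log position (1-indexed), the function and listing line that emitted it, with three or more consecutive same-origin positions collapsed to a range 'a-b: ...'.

Answer: the defect is in sum_active at line 3.
The tell: At log position 5 the runs split — shown 'hit index None', but the working version logs 'match at position 0'.
Crash: derive_floor, line 12, TypeError.
Call chain: main -> process_batch([9, 2, 7, 4, 3], 9) (called at line 31) -> derive_floor([9, 2, 7, 4, 3], 9) (called at line 23).
First divergence: position 5; shown 'hit index None' vs intended 'match at position 0'.
Intended log window:
  3: derive_floor start: n=5 cutoff=9
  4: sum_active start: n=5 cutoff=9
  5: match at position 0
  6: hit index 0
Execution walk:
  sum_active([9, 2, 7, 4, 3], 9) -> None  [called from derive_floor, line 10]
Log origins:
  1: logged in main at line 30
  2: logged in process_batch at line 22
  3: logged in derive_floor at line 9
  4: logged in sum_active at line 2
  5: logged in derive_floor at line 11
A correct fix: line 3: replace `1` with `0`.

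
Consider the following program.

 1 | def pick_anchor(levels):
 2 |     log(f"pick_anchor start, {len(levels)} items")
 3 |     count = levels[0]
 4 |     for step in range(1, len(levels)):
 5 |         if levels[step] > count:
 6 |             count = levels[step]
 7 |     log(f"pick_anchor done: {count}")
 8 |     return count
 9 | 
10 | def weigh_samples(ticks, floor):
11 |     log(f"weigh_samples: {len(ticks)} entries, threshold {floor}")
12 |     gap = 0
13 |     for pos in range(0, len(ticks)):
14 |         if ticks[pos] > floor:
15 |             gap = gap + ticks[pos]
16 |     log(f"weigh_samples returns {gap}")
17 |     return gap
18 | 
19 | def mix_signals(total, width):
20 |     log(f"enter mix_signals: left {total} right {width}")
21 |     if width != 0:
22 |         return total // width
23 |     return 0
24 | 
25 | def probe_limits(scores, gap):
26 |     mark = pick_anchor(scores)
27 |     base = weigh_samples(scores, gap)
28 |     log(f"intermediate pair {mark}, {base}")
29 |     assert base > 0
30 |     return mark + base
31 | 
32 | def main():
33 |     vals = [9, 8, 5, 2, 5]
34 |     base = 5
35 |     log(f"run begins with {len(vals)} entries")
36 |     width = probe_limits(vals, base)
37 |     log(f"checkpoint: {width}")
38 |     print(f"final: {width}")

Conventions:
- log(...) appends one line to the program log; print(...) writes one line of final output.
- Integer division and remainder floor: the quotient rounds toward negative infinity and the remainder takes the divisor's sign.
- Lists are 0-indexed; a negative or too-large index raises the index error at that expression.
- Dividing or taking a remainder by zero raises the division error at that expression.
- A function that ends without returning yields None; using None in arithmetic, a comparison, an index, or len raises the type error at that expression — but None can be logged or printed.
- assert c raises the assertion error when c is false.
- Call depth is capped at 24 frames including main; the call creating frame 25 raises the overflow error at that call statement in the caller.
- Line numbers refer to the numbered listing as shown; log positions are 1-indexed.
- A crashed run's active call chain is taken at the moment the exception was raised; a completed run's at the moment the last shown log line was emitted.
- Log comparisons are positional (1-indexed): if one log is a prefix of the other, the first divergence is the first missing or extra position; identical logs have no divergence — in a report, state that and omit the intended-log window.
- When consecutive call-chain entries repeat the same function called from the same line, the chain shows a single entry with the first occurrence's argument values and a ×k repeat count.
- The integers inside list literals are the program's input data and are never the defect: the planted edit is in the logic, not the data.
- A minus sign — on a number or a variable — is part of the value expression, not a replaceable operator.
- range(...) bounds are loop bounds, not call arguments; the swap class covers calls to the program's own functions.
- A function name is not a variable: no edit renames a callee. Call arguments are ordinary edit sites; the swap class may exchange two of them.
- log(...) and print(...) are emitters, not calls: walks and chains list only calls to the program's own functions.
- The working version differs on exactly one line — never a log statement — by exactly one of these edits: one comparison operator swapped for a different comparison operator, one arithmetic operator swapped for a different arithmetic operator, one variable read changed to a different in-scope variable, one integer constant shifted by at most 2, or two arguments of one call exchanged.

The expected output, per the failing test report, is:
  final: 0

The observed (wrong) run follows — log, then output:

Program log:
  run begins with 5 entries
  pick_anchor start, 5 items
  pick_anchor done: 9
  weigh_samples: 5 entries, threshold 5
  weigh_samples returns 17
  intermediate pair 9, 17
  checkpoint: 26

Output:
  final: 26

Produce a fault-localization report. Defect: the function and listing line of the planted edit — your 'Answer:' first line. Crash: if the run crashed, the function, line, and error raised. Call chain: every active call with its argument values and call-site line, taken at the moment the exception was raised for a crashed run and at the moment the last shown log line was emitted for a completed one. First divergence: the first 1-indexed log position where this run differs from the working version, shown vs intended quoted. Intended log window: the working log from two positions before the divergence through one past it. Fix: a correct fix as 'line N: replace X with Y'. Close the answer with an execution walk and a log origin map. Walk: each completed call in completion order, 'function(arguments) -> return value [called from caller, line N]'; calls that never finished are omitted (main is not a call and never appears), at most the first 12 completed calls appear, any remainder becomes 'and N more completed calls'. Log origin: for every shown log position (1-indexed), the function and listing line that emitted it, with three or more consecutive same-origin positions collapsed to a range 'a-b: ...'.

Answer: the defect is in probe_limits at line 30.
Core observation: The earliest visible damage is log position 7 — 'checkpoint: 26' rather than the intended 'checkpoint: 0'.
Call chain: main.
First divergence: position 7 — the shown line 'checkpoint: 26' should read 'checkpoint: 0'.
Intended log window:
  5: weigh_samples returns 17
  6: intermediate pair 9, 17
  7: checkpoint: 0
Execution walk:
  pick_anchor([9, 8, 5, 2, 5]) -> 9  [called from probe_limits, line 26]
  weigh_samples([9, 8, 5, 2, 5], 5) -> 17  [called from probe_limits, line 27]
  probe_limits([9, 8, 5, 2, 5], 5) -> 26  [called from main, line 36]
Log origin:
  1: from main, line 35
  2: from pick_anchor, line 2
  3: from pick_anchor, line 7
  4: from weigh_samples, line 11
  5: from weigh_samples, line 16
  6: from probe_limits, line 28
  7: from main, line 37
A correct fix: line 30: replace `+` with `//`.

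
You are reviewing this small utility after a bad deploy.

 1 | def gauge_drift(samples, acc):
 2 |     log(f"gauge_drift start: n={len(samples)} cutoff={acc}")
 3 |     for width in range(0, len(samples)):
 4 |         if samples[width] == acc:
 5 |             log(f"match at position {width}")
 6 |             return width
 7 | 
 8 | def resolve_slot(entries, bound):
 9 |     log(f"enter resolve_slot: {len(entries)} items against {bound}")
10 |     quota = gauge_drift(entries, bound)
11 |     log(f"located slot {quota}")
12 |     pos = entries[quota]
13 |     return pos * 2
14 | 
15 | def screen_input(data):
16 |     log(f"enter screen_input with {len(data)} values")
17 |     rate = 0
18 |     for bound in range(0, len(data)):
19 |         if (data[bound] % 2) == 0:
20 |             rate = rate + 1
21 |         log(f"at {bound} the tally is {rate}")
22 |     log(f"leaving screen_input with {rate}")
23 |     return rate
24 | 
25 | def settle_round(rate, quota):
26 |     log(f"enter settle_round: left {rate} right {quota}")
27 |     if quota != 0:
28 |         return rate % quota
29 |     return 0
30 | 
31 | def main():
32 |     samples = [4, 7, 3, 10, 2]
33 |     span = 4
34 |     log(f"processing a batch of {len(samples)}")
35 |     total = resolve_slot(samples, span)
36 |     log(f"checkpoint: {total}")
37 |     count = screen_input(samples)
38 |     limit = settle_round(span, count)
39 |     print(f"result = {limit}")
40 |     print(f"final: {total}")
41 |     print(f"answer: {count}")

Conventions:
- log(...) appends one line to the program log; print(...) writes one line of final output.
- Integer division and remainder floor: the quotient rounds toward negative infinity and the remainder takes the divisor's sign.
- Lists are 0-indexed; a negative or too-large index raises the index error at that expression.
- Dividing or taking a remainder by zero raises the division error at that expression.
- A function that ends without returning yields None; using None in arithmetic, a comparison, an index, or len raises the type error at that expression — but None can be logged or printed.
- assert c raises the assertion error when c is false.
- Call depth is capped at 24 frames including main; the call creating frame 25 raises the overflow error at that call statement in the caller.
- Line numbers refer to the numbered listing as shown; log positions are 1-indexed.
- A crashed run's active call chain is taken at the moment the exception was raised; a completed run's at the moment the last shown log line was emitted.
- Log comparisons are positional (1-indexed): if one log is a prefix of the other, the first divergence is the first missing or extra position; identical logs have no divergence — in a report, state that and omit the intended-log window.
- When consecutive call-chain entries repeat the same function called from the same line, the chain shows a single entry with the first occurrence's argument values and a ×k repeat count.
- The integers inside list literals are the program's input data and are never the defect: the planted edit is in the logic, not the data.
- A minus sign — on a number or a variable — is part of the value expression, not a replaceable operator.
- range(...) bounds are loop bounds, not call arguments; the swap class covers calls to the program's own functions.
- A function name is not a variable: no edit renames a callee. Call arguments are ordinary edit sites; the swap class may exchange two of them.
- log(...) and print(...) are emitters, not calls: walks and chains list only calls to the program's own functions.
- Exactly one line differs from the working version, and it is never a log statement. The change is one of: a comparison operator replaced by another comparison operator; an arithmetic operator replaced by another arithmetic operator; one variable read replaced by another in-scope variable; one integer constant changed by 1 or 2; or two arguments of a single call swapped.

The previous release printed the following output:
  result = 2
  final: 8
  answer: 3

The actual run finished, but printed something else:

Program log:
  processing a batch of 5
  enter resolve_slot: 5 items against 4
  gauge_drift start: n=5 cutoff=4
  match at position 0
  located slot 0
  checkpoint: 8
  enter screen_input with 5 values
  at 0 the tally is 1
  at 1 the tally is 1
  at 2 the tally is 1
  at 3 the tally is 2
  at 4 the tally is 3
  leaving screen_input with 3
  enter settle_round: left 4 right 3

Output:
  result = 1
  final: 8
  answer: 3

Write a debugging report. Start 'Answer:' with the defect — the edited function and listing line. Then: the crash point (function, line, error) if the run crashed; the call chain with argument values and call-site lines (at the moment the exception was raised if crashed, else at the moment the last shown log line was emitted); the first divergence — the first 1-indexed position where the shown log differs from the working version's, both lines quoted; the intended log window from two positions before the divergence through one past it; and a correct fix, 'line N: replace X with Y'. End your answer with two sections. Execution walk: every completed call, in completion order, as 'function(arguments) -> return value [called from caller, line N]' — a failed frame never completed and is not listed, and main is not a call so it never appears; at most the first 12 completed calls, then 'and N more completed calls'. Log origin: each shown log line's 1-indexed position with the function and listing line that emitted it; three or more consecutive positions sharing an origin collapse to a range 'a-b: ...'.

Answer: the defect is in main at line 38.
Key observation: Everything matches until log position 14, which reads 'enter settle_round: left 4 right 3' in place of 'enter settle_round: left 8 right 3'.
Call chain: main -> settle_round(4, 3) (called at line 38).
First divergence: at position 14 the run shows 'enter settle_round: left 4 right 3' where the working version logs 'enter settle_round: left 8 right 3'.
Intended log window:
  12: at 4 the tally is 3
  13: leaving screen_input with 3
  14: enter settle_round: left 8 right 3
Execution walk:
  gauge_drift([4, 7, 3, 10, 2], 4) -> 0  [called from resolve_slot, line 10]
  resolve_slot([4, 7, 3, 10, 2], 4) -> 8  [called from main, line 35]
  screen_input([4, 7, 3, 10, 2]) -> 3  [called from main, line 37]
  settle_round(4, 3) -> 1  [called from main, line 38]
Log origins:
  1: logged in main at line 34
  2: logged in resolve_slot at line 9
  3: logged in gauge_drift at line 2
  4: logged in gauge_drift at line 5
  5: logged in resolve_slot at line 11
  6: logged in main at line 36
  7: logged in screen_input at line 16
  8-12: logged in screen_input at line 21
  13: logged in screen_input at line 22
  14: logged in settle_round at line 26
A correct fix: line 38: replace `span` with `total`.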